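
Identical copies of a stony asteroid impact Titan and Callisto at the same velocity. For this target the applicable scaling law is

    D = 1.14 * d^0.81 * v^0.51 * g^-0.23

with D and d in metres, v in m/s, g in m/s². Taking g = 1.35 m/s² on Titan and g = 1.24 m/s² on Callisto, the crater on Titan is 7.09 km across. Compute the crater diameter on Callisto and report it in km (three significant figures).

D ≈ 7.23 km

All impactor-dependent factors cancel in the ratio, leaving D_Callisto/D_Titan = (g_Callisto/g_Titan)^-0.23.
(1.24/1.35)^-0.23 = 0.9185^-0.23 = 1.020
D_Callisto = 1.020 × 7.09 km = 7.23 km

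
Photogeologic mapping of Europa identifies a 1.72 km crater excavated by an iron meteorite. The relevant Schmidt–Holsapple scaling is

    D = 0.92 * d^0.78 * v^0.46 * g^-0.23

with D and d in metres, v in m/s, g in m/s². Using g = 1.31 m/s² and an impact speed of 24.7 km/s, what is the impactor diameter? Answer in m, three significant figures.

d ≈ 43.5 m

Rearranging for d: d = [D / (0.92 · 24700^0.46 · 1.31^-0.23)]^(1/0.78).
D = 1720 m.
24700^0.46 = 104.9
1.31^-0.23 = 0.9398
Denominator = 0.92 × 104.9 × 0.9398 = 90.70
D / 90.70 = 1720 / 90.70 = 18.96
d = 18.96^(1/0.78) = 18.96^1.2821 = 43.48 m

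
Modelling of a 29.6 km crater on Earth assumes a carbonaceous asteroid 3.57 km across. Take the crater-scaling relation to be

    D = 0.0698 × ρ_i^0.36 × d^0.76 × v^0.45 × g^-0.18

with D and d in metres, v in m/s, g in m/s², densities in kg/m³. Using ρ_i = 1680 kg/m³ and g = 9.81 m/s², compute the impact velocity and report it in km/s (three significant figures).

v ≈ 21.0 km/s

Rearranging for v: v = [D / (0.0698 · 1680^0.36 · 3570^0.76 · 9.81^-0.18)]^(1/0.45).
D = 29600 m.
1680^0.36 = 14.49
3570^0.76 = 501.2
9.81^-0.18 = 0.6630
Denominator = 0.0698 × 14.49 × 501.2 × 0.6630 = 336.1
D / 336.1 = 29600 / 336.1 = 88.07
v = 88.07^(1/0.45) = 88.07^2.2222 = 20980 m/s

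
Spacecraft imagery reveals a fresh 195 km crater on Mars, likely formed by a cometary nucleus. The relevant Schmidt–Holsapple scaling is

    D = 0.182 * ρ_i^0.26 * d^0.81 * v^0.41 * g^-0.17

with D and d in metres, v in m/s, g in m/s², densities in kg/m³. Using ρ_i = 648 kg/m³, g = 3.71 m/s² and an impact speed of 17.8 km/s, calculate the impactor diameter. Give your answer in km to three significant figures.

d ≈ 32.4 km

Rearranging for d: d = [D / (0.182 · 648^0.26 · 17800^0.41 · 3.71^-0.17)]^(1/0.81).
D = 195000 m.
648^0.26 = 5.383
17800^0.41 = 55.29
3.71^-0.17 = 0.8002
Denominator = 0.182 × 5.383 × 55.29 × 0.8002 = 43.35
D / 43.35 = 195000 / 43.35 = 4498
d = 4498^(1/0.81) = 4498^1.2346 = 32361 m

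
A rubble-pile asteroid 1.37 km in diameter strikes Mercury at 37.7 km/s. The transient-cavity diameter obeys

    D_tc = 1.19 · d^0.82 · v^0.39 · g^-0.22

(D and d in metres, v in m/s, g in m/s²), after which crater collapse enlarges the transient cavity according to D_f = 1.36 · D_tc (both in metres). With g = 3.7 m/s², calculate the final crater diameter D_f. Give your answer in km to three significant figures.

In SI: d = 1370 m, v = 37700 m/s.
d^0.82 = 1370^0.82 = 373.3
v^0.39 = 37700^0.39 = 60.92
g^-0.22 = 3.7^-0.22 = 0.7499
D_tc = 1.19 × 373.3 × 60.92 × 0.7499 = 20290 m
D_f = 1.36 × 20290 = 27594 m
     = 27.59 km

D_f ≈ 27.6 km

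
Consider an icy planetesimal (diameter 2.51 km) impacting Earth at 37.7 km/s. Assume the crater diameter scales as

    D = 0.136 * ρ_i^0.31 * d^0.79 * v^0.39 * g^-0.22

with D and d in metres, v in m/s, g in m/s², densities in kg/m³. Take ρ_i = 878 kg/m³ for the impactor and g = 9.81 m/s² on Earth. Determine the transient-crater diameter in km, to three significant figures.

In SI units: d = 2510 m, v = 37700 m/s.
ρ_i^0.31 = 878^0.31 = 8.175
d^0.79 = 2510^0.79 = 485.0
v^0.39 = 37700^0.39 = 60.92
g^-0.22 = 9.81^-0.22 = 0.6051
D = 0.136 × 8.175 × 485.0 × 60.92 × 0.6051 = 19877 m
   = 19.88 km

D ≈ 19.9 km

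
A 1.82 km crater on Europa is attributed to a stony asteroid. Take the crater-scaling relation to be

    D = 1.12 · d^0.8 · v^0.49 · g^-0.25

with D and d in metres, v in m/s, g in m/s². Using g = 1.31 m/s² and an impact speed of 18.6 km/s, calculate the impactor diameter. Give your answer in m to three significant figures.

Rearranging for d: d = [D / (1.12 · 18600^0.49 · 1.31^-0.25)]^(1/0.8).
D = 1820 m.
18600^0.49 = 123.6
1.31^-0.25 = 0.9347
Denominator = 1.12 × 123.6 × 0.9347 = 129.4
D / 129.4 = 1820 / 129.4 = 14.06
d = 14.06^(1/0.8) = 14.06^1.25 = 27.23 m

d ≈ 27.2 m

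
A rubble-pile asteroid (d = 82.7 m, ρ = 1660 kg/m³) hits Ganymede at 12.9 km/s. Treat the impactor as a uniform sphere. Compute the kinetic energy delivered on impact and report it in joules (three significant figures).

v = 12900 m/s.
Mass m = (π/6) ρ d³ = (π/6) × 1660 × (82.7)³ = 4.916 × 10^8 kg
E = ½ m v² = 0.5 × 4.916 × 10^8 × (12900)² = 4.090 × 10^16 J

E ≈ 4.09 × 10^16 J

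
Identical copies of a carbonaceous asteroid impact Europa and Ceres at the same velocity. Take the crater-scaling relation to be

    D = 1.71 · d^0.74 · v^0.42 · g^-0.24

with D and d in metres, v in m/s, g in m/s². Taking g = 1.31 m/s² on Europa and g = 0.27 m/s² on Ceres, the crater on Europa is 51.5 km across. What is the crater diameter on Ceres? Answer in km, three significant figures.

All impactor-dependent factors cancel in the ratio, leaving D_Ceres/D_Europa = (g_Ceres/g_Europa)^-0.24.
(0.27/1.31)^-0.24 = 0.2061^-0.24 = 1.461
D_Ceres = 1.461 × 51.5 km = 75.2 km

D ≈ 75.2 km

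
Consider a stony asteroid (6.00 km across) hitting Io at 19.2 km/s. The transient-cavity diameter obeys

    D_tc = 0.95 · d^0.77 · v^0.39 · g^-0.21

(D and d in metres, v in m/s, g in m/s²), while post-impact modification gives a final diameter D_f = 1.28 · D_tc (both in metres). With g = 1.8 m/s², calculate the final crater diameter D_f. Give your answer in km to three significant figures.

In SI: d = 6000 m, v = 19200 m/s.
d^0.77 = 6000^0.77 = 811.3
v^0.39 = 19200^0.39 = 46.83
g^-0.21 = 1.8^-0.21 = 0.8839
D_tc = 0.95 × 811.3 × 46.83 × 0.8839 = 31900 m
D_f = 1.28 × 31900 = 40832 m
     = 40.83 km

D_f ≈ 40.8 km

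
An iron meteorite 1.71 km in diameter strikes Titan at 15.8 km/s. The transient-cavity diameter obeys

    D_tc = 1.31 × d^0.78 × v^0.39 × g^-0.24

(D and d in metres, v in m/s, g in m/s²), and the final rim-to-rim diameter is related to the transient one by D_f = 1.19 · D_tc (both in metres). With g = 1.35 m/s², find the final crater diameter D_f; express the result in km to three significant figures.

D_f ≈ 20.9 km

In SI: d = 1710 m, v = 15800 m/s.
d^0.78 = 1710^0.78 = 332.5
v^0.39 = 15800^0.39 = 43.40
g^-0.24 = 1.35^-0.24 = 0.9305
D_tc = 1.31 × 332.5 × 43.40 × 0.9305 = 17590 m
D_f = 1.19 × 17590 = 20932 m
     = 20.93 km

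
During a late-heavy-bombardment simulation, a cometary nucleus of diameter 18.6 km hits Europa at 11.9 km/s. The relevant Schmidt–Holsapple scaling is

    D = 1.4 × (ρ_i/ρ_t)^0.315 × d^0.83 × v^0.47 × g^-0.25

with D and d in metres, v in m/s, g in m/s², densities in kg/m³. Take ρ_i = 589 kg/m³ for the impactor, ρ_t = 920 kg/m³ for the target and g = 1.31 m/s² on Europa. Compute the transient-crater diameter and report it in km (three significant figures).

D ≈ 327 km

In SI units: d = 18600 m, v = 11900 m/s.
(ρ_i/ρ_t)^0.315 = (589/920)^0.315 = 0.8689
d^0.83 = 18600^0.83 = 3497
v^0.47 = 11900^0.47 = 82.32
g^-0.25 = 1.31^-0.25 = 0.9347
D = 1.4 × 0.8689 × 3497 × 82.32 × 0.9347 = 3.273 × 10^5 m
   = 327.3 km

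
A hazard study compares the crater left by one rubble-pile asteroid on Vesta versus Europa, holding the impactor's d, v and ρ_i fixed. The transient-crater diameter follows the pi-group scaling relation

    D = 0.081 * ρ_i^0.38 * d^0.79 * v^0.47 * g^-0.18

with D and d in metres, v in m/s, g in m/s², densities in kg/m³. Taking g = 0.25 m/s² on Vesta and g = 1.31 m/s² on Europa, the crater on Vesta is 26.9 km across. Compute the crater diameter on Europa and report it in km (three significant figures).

D ≈ 20.0 km

All impactor-dependent factors cancel in the ratio, leaving D_Europa/D_Vesta = (g_Europa/g_Vesta)^-0.18.
(1.31/0.25)^-0.18 = 5.240^-0.18 = 0.7422
D_Europa = 0.7422 × 26.9 km = 20.0 km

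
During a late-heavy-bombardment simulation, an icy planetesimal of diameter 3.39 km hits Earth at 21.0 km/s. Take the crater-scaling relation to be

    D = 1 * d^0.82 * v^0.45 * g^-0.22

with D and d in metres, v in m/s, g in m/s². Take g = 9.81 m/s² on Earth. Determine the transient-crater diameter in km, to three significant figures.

D ≈ 41.8 km

In SI units: d = 3390 m, v = 21000 m/s.
d^0.82 = 3390^0.82 = 784.8
v^0.45 = 21000^0.45 = 88.10
g^-0.22 = 9.81^-0.22 = 0.6051
D = 1 × 784.8 × 88.10 × 0.6051 = 41837 m
   = 41.84 km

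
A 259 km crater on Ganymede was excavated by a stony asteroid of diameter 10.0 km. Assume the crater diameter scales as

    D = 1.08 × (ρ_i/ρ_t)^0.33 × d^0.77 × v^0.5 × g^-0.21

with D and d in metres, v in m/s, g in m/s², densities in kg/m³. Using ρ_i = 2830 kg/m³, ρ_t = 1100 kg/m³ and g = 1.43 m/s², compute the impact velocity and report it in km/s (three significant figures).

Rearranging for v: v = [D / (1.08 · (2830/1100)^0.33 · 10000^0.77 · 1.43^-0.21)]^(1/0.5).
D = 259000 m.
(2830/1100)^0.33 = 1.366
10000^0.77 = 1202
1.43^-0.21 = 0.9276
Denominator = 1.08 × 1.366 × 1202 × 0.9276 = 1645
D / 1645 = 259000 / 1645 = 157.4
v = 157.4^(1/0.5) = 157.4^2 = 24775 m/s

v ≈ 24.8 km/s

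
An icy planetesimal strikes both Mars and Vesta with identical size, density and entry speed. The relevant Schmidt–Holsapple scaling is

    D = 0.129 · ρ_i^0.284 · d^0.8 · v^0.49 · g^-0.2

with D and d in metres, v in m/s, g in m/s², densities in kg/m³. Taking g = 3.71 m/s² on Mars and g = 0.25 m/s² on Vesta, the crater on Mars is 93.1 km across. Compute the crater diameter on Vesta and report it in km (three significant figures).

D ≈ 160 km

All impactor-dependent factors cancel in the ratio, leaving D_Vesta/D_Mars = (g_Vesta/g_Mars)^-0.2.
(0.25/3.71)^-0.2 = 0.06739^-0.2 = 1.715
D_Vesta = 1.715 × 93.1 km = 160 km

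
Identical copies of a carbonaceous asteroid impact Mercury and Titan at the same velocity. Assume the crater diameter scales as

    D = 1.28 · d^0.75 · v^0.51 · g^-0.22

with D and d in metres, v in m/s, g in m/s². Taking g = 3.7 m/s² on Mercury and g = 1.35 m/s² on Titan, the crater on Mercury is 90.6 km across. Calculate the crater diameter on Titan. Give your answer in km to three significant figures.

D ≈ 113 km

All impactor-dependent factors cancel in the ratio, leaving D_Titan/D_Mercury = (g_Titan/g_Mercury)^-0.22.
(1.35/3.7)^-0.22 = 0.3649^-0.22 = 1.248
D_Titan = 1.248 × 90.6 km = 113 km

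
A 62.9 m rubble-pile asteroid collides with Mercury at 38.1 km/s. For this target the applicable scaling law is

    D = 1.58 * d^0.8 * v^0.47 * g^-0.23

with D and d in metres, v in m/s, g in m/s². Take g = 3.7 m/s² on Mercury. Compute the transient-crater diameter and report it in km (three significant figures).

D ≈ 4.57 km

In SI units: v = 38100 m/s.
d^0.8 = 62.9^0.8 = 27.47
v^0.47 = 38100^0.47 = 142.2
g^-0.23 = 3.7^-0.23 = 0.7401
D = 1.58 × 27.47 × 142.2 × 0.7401 = 4568 m
   = 4.568 km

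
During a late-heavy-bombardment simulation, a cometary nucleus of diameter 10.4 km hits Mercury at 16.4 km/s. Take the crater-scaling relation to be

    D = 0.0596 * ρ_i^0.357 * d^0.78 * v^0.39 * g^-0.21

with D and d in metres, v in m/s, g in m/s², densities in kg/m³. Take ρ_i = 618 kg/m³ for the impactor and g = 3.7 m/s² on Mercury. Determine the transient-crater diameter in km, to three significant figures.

In SI units: d = 10400 m, v = 16400 m/s.
ρ_i^0.357 = 618^0.357 = 9.917
d^0.78 = 10400^0.78 = 1359
v^0.39 = 16400^0.39 = 44.03
g^-0.21 = 3.7^-0.21 = 0.7598
D = 0.0596 × 9.917 × 1359 × 44.03 × 0.7598 = 26872 m
   = 26.87 km

D ≈ 26.9 km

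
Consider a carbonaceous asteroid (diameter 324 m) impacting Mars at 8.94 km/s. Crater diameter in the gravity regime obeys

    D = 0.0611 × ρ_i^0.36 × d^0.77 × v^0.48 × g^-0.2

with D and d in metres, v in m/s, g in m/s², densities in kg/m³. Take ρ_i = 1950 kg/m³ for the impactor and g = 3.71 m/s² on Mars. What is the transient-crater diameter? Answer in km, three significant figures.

In SI units: v = 8940 m/s.
ρ_i^0.36 = 1950^0.36 = 15.29
d^0.77 = 324^0.77 = 85.73
v^0.48 = 8940^0.48 = 78.82
g^-0.2 = 3.71^-0.2 = 0.7694
D = 0.0611 × 15.29 × 85.73 × 78.82 × 0.7694 = 4857 m
   = 4.857 km

D ≈ 4.86 km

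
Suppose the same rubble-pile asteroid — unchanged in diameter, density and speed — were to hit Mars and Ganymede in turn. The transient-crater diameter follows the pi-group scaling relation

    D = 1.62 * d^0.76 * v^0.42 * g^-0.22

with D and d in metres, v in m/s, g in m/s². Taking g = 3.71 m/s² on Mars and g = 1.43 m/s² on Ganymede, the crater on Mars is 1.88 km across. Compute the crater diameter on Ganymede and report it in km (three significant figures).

D ≈ 2.32 km

All impactor-dependent factors cancel in the ratio, leaving D_Ganymede/D_Mars = (g_Ganymede/g_Mars)^-0.22.
(1.43/3.71)^-0.22 = 0.3854^-0.22 = 1.233
D_Ganymede = 1.233 × 1.88 km = 2.32 km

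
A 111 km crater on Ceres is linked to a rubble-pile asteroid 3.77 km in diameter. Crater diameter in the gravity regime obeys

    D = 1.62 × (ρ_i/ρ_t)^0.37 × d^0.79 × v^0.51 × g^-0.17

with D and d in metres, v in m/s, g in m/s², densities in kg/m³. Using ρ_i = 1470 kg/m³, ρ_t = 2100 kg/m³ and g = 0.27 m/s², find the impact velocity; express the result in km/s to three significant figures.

v ≈ 7.33 km/s

Rearranging for v: v = [D / (1.62 · (1470/2100)^0.37 · 3770^0.79 · 0.27^-0.17)]^(1/0.51).
D = 111000 m.
(1470/2100)^0.37 = 0.8764
3770^0.79 = 668.8
0.27^-0.17 = 1.249
Denominator = 1.62 × 0.8764 × 668.8 × 1.249 = 1186
D / 1186 = 111000 / 1186 = 93.59
v = 93.59^(1/0.51) = 93.59^1.9608 = 7331 m/s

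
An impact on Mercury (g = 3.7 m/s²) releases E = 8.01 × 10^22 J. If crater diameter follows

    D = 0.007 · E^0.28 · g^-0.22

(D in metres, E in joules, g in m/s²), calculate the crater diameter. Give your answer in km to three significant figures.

D ≈ 13.6 km

E^0.28 = (8.01 × 10^22)^0.28 = 2.588 × 10^6
g^-0.22 = 3.7^-0.22 = 0.7499
D = 0.007 × 2.588 × 10^6 × 0.7499 = 13585 m
   = 13.59 km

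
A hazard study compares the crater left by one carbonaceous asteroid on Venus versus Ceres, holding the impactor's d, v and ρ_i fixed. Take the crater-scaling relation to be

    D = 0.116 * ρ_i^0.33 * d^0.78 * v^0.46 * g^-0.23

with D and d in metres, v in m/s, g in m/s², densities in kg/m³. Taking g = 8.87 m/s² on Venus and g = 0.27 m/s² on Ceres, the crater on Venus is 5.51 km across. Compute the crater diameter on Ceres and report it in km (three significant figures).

All impactor-dependent factors cancel in the ratio, leaving D_Ceres/D_Venus = (g_Ceres/g_Venus)^-0.23.
(0.27/8.87)^-0.23 = 0.03044^-0.23 = 2.233
D_Ceres = 2.233 × 5.51 km = 12.3 km

D ≈ 12.3 km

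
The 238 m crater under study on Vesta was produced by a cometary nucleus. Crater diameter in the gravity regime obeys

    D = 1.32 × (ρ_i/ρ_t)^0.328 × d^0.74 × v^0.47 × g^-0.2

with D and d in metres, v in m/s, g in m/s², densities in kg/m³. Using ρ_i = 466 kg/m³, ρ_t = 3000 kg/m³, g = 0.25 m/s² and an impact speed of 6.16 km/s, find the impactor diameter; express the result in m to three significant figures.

d ≈ 6.88 m

Rearranging for d: d = [D / (1.32 · (466/3000)^0.328 · 6160^0.47 · 0.25^-0.2)]^(1/0.74).
(466/3000)^0.328 = 0.5429
6160^0.47 = 60.41
0.25^-0.2 = 1.320
Denominator = 1.32 × 0.5429 × 60.41 × 1.320 = 57.14
D / 57.14 = 238 / 57.14 = 4.165
d = 4.165^(1/0.74) = 4.165^1.3514 = 6.876 m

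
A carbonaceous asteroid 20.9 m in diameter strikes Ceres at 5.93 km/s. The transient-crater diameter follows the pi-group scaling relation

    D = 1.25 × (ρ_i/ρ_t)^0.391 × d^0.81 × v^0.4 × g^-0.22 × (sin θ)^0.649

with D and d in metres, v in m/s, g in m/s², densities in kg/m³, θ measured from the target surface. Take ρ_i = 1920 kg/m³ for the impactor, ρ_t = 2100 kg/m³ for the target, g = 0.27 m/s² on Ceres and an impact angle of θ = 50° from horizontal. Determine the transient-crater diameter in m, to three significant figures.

In SI units: v = 5930 m/s.
(ρ_i/ρ_t)^0.391 = (1920/2100)^0.391 = 0.9656
d^0.81 = 20.9^0.81 = 11.73
v^0.4 = 5930^0.4 = 32.30
g^-0.22 = 0.27^-0.22 = 1.334
(sin 50°)^0.649 = 0.7660^0.649 = 0.8411
D = 1.25 × 0.9656 × 11.73 × 32.30 × 1.334 × 0.8411 = 513.1 m

D ≈ 513 m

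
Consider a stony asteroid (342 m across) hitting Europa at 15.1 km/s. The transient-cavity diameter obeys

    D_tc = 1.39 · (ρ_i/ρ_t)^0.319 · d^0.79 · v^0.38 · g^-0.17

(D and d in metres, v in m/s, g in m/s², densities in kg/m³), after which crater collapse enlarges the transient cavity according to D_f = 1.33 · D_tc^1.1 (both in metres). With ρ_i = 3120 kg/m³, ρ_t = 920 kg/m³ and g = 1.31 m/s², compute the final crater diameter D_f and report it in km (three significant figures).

D_f ≈ 24.8 km

v = 15100 m/s.
(ρ_i/ρ_t)^0.319 = (3120/920)^0.319 = 1.476
d^0.79 = 342^0.79 = 100.4
v^0.38 = 15100^0.38 = 38.73
g^-0.17 = 1.31^-0.17 = 0.9551
D_tc = 1.39 × 1.476 × 100.4 × 38.73 × 0.9551 = 7620 m
D_f = 1.33 × (7620)^1.1 = 24774 m
     = 24.77 km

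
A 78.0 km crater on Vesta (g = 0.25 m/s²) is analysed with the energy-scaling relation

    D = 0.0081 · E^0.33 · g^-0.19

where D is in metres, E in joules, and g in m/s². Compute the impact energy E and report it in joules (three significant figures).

Rearranging: E = [D / (0.0081 · g^-0.19)]^(1/0.33).
D = 78000 m.
g^-0.19 = 0.25^-0.19 = 1.301
D / (0.0081 × 1.301) = 78000 / (0.01054) = 7.400 × 10^6
E = (7.400 × 10^6)^3.0303 = 6.544 × 10^20 J

E ≈ 6.54 × 10^20 J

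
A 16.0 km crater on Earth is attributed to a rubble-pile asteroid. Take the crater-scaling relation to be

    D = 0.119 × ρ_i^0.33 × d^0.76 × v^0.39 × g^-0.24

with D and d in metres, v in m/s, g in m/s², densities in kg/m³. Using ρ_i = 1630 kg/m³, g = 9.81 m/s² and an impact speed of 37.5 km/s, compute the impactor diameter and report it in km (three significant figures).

d ≈ 2.09 km

Rearranging for d: d = [D / (0.119 · 1630^0.33 · 37500^0.39 · 9.81^-0.24)]^(1/0.76).
D = 16000 m.
1630^0.33 = 11.48
37500^0.39 = 60.80
9.81^-0.24 = 0.5781
Denominator = 0.119 × 11.48 × 60.80 × 0.5781 = 48.02
D / 48.02 = 16000 / 48.02 = 333.2
d = 333.2^(1/0.76) = 333.2^1.3158 = 2086 m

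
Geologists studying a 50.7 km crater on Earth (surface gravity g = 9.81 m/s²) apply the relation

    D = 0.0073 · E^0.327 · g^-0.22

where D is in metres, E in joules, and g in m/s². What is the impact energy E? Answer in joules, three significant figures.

E ≈ 3.89 × 10^21 J

Rearranging: E = [D / (0.0073 · g^-0.22)]^(1/0.327).
D = 50700 m.
g^-0.22 = 9.81^-0.22 = 0.6051
D / (0.0073 × 0.6051) = 50700 / (4.417 × 10^-3) = 1.148 × 10^7
E = (1.148 × 10^7)^3.0581 = 3.891 × 10^21 J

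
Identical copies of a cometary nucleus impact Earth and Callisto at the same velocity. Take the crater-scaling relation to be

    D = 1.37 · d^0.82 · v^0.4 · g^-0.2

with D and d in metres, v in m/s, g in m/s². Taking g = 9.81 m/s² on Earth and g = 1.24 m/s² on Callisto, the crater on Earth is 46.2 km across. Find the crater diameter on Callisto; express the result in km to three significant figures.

All impactor-dependent factors cancel in the ratio, leaving D_Callisto/D_Earth = (g_Callisto/g_Earth)^-0.2.
(1.24/9.81)^-0.2 = 0.1264^-0.2 = 1.512
D_Callisto = 1.512 × 46.2 km = 69.9 km

D ≈ 69.9 km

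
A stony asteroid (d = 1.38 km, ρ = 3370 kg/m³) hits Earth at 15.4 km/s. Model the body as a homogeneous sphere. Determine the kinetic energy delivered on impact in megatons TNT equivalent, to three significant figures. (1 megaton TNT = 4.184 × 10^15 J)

E ≈ 1.31 × 10^5 Mt TNT

d = 1380 m; v = 15400 m/s.
Mass m = (π/6) ρ d³ = (π/6) × 3370 × (1380)³ = 4.637 × 10^12 kg
E = ½ m v² = 0.5 × 4.637 × 10^12 × (15400)² = 5.499 × 10^20 J
   = 5.499 × 10^20 / 4.184×10^15 = 1.314 × 10^5 Mt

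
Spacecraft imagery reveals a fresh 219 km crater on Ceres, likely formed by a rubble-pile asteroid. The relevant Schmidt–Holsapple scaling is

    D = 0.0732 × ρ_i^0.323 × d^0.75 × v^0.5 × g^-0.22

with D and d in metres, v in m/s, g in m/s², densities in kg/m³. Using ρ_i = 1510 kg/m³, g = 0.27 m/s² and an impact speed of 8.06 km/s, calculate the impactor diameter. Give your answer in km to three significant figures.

d ≈ 31.2 km

Rearranging for d: d = [D / (0.0732 · 1510^0.323 · 8060^0.5 · 0.27^-0.22)]^(1/0.75).
D = 219000 m.
1510^0.323 = 10.64
8060^0.5 = 89.78
0.27^-0.22 = 1.334
Denominator = 0.0732 × 10.64 × 89.78 × 1.334 = 93.28
D / 93.28 = 219000 / 93.28 = 2348
d = 2348^(1/0.75) = 2348^1.3333 = 31200 m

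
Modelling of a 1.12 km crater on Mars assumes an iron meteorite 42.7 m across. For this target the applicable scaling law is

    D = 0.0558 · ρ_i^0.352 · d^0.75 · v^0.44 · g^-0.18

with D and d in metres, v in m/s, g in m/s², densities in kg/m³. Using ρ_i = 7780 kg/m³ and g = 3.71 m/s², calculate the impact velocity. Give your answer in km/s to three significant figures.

v ≈ 13.2 km/s

Rearranging for v: v = [D / (0.0558 · 7780^0.352 · 42.7^0.75 · 3.71^-0.18)]^(1/0.44).
D = 1120 m.
7780^0.352 = 23.42
42.7^0.75 = 16.70
3.71^-0.18 = 0.7898
Denominator = 0.0558 × 23.42 × 16.70 × 0.7898 = 17.24
D / 17.24 = 1120 / 17.24 = 64.97
v = 64.97^(1/0.44) = 64.97^2.2727 = 13175 m/s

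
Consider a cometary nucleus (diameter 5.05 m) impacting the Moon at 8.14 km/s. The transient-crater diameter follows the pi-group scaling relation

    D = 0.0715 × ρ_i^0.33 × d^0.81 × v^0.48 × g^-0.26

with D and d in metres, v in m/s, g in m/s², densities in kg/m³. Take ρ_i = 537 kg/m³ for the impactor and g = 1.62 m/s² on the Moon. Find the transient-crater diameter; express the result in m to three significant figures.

D ≈ 140 m

In SI units: v = 8140 m/s.
ρ_i^0.33 = 537^0.33 = 7.960
d^0.81 = 5.05^0.81 = 3.712
v^0.48 = 8140^0.48 = 75.35
g^-0.26 = 1.62^-0.26 = 0.8821
D = 0.0715 × 7.960 × 3.712 × 75.35 × 0.8821 = 140.4 m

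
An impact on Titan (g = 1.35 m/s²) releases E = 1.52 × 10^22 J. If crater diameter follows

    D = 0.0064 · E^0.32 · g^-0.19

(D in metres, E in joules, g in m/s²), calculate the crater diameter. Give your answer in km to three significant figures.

E^0.32 = (1.52 × 10^22)^0.32 = 1.254 × 10^7
g^-0.19 = 1.35^-0.19 = 0.9446
D = 0.0064 × 1.254 × 10^7 × 0.9446 = 75810 m
   = 75.81 km

D ≈ 75.8 km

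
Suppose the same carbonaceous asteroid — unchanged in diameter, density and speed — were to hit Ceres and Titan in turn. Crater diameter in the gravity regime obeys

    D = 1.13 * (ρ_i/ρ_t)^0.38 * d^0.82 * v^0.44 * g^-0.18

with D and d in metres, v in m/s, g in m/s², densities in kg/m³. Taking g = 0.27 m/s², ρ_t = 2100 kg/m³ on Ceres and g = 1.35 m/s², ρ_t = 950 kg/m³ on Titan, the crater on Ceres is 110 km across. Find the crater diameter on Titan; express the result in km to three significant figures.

D ≈ 111 km

The impactor-only factors (d, v, ρ_i) cancel in the ratio, leaving D_Titan/D_Ceres = (g_Titan/g_Ceres)^-0.18 · (ρ_t,Ceres/ρ_t,Titan)^0.38.
(1.35/0.27)^-0.18 = 5.000^-0.18 = 0.7485
(2100/950)^0.38 = 2.211^0.38 = 1.352
Ratio = 0.7485 × 1.352 = 1.012
D_Titan = 1.012 × 110 km = 111 km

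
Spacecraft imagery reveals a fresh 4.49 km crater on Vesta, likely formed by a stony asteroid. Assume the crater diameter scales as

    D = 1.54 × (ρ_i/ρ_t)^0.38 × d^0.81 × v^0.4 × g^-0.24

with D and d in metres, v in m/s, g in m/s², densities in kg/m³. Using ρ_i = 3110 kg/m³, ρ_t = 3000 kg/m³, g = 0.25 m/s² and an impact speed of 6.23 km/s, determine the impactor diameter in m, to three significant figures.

d ≈ 165 m

Rearranging for d: d = [D / (1.54 · (3110/3000)^0.38 · 6230^0.4 · 0.25^-0.24)]^(1/0.81).
D = 4490 m.
(3110/3000)^0.38 = 1.014
6230^0.4 = 32.95
0.25^-0.24 = 1.395
Denominator = 1.54 × 1.014 × 32.95 × 1.395 = 71.78
D / 71.78 = 4490 / 71.78 = 62.55
d = 62.55^(1/0.81) = 62.55^1.2346 = 165.1 m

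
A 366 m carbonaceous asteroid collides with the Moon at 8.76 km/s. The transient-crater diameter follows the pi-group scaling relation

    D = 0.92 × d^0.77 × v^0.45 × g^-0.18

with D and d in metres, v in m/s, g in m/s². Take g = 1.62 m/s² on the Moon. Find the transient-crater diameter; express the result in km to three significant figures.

D ≈ 4.72 km

In SI units: v = 8760 m/s.
d^0.77 = 366^0.77 = 94.16
v^0.45 = 8760^0.45 = 59.45
g^-0.18 = 1.62^-0.18 = 0.9168
D = 0.92 × 94.16 × 59.45 × 0.9168 = 4722 m
   = 4.722 km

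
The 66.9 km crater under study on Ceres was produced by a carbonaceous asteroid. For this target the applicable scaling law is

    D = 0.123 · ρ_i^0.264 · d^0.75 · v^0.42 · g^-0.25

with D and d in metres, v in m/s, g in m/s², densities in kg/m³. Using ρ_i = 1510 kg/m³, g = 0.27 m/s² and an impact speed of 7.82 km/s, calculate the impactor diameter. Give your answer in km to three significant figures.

Rearranging for d: d = [D / (0.123 · 1510^0.264 · 7820^0.42 · 0.27^-0.25)]^(1/0.75).
D = 66900 m.
1510^0.264 = 6.906
7820^0.42 = 43.17
0.27^-0.25 = 1.387
Denominator = 0.123 × 6.906 × 43.17 × 1.387 = 50.86
D / 50.86 = 66900 / 50.86 = 1315
d = 1315^(1/0.75) = 1315^1.3333 = 14403 m

d ≈ 14.4 km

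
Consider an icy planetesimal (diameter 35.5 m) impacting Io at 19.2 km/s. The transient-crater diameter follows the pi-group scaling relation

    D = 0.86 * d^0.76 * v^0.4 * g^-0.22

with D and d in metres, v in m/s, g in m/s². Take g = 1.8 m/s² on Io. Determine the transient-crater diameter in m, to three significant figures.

D ≈ 589 m

In SI units: v = 19200 m/s.
d^0.76 = 35.5^0.76 = 15.07
v^0.4 = 19200^0.4 = 51.68
g^-0.22 = 1.8^-0.22 = 0.8787
D = 0.86 × 15.07 × 51.68 × 0.8787 = 588.5 m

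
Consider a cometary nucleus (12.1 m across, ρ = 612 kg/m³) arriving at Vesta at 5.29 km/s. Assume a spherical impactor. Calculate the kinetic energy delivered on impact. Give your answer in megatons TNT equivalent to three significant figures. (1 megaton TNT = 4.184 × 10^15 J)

v = 5290 m/s.
Mass m = (π/6) ρ d³ = (π/6) × 612 × (12.1)³ = 5.677 × 10^5 kg
E = ½ m v² = 0.5 × 5.677 × 10^5 × (5290)² = 7.943 × 10^12 J
   = 7.943 × 10^12 / 4.184×10^15 = 1.898 × 10^-3 Mt

E ≈ 1.90 × 10^-3 Mt TNT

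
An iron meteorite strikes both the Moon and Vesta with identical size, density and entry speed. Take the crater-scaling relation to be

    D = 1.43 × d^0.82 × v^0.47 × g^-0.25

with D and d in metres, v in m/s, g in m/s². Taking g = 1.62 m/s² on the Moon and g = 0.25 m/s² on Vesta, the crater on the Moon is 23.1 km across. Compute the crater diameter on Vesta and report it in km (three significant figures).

All impactor-dependent factors cancel in the ratio, leaving D_Vesta/D_Moon = (g_Vesta/g_Moon)^-0.25.
(0.25/1.62)^-0.25 = 0.1543^-0.25 = 1.596
D_Vesta = 1.596 × 23.1 km = 36.9 km

D ≈ 36.9 km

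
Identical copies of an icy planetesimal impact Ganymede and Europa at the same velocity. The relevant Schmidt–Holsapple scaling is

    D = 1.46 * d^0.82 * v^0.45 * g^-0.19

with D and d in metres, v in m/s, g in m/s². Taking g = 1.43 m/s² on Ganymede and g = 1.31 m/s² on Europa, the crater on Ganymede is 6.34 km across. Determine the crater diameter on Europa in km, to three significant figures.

All impactor-dependent factors cancel in the ratio, leaving D_Europa/D_Ganymede = (g_Europa/g_Ganymede)^-0.19.
(1.31/1.43)^-0.19 = 0.9161^-0.19 = 1.017
D_Europa = 1.017 × 6.34 km = 6.45 km

D ≈ 6.45 km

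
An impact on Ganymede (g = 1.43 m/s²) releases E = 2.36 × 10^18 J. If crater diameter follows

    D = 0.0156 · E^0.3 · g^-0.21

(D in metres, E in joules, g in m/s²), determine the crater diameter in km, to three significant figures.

E^0.3 = (2.36 × 10^18)^0.3 = 3.250 × 10^5
g^-0.21 = 1.43^-0.21 = 0.9276
D = 0.0156 × 3.250 × 10^5 × 0.9276 = 4703 m
   = 4.703 km

D ≈ 4.70 km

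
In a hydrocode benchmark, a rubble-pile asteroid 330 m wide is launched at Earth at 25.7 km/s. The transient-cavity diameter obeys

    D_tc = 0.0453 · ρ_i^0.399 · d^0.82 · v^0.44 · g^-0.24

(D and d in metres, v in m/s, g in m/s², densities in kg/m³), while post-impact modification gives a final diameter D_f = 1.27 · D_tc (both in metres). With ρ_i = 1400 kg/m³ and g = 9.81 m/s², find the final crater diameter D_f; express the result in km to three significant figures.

D_f ≈ 6.06 km

v = 25700 m/s.
ρ_i^0.399 = 1400^0.399 = 18.00
d^0.82 = 330^0.82 = 116.2
v^0.44 = 25700^0.44 = 87.17
g^-0.24 = 9.81^-0.24 = 0.5781
D_tc = 0.0453 × 18.00 × 116.2 × 87.17 × 0.5781 = 4775 m
D_f = 1.27 × 4775 = 6064 m
     = 6.064 km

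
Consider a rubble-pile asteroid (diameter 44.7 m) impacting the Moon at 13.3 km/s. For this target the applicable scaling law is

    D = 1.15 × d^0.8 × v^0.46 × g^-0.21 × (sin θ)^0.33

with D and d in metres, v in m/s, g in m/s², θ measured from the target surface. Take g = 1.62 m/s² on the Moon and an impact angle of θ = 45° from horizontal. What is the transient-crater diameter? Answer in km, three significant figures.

D ≈ 1.53 km

In SI units: v = 13300 m/s.
d^0.8 = 44.7^0.8 = 20.90
v^0.46 = 13300^0.46 = 78.88
g^-0.21 = 1.62^-0.21 = 0.9037
(sin 45°)^0.33 = 0.7071^0.33 = 0.8919
D = 1.15 × 20.90 × 78.88 × 0.9037 × 0.8919 = 1528 m
   = 1.528 km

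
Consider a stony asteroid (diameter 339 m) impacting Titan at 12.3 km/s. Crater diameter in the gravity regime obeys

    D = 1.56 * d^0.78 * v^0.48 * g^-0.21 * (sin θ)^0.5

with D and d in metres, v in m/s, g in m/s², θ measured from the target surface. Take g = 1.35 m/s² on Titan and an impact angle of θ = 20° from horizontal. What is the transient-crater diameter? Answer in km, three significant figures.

D ≈ 7.40 km

In SI units: v = 12300 m/s.
d^0.78 = 339^0.78 = 94.09
v^0.48 = 12300^0.48 = 91.87
g^-0.21 = 1.35^-0.21 = 0.9389
(sin 20°)^0.5 = 0.3420^0.5 = 0.5848
D = 1.56 × 94.09 × 91.87 × 0.9389 × 0.5848 = 7404 m
   = 7.404 km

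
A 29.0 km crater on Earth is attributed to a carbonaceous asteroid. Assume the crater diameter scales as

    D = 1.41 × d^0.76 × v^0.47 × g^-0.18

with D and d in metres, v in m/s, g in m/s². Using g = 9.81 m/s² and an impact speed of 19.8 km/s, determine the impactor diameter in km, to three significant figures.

d ≈ 1.79 km

Rearranging for d: d = [D / (1.41 · 19800^0.47 · 9.81^-0.18)]^(1/0.76).
D = 29000 m.
19800^0.47 = 104.6
9.81^-0.18 = 0.6630
Denominator = 1.41 × 104.6 × 0.6630 = 97.78
D / 97.78 = 29000 / 97.78 = 296.6
d = 296.6^(1/0.76) = 296.6^1.3158 = 1790 m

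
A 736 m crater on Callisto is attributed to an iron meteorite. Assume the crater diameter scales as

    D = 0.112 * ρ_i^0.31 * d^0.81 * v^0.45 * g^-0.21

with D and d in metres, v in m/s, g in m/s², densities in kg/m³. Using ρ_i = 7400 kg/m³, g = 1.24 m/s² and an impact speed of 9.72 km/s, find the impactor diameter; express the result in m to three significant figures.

d ≈ 11.0 m

Rearranging for d: d = [D / (0.112 · 7400^0.31 · 9720^0.45 · 1.24^-0.21)]^(1/0.81).
7400^0.31 = 15.83
9720^0.45 = 62.29
1.24^-0.21 = 0.9558
Denominator = 0.112 × 15.83 × 62.29 × 0.9558 = 105.6
D / 105.6 = 736 / 105.6 = 6.970
d = 6.970^(1/0.81) = 6.970^1.2346 = 10.99 m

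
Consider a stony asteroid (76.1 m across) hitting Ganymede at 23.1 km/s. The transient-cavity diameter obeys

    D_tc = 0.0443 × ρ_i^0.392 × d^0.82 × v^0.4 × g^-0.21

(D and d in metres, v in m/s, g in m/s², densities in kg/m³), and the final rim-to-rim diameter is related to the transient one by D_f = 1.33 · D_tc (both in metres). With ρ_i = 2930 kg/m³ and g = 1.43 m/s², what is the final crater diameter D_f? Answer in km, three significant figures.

D_f ≈ 2.43 km

v = 23100 m/s.
ρ_i^0.392 = 2930^0.392 = 22.86
d^0.82 = 76.1^0.82 = 34.89
v^0.4 = 23100^0.4 = 55.65
g^-0.21 = 1.43^-0.21 = 0.9276
D_tc = 0.0443 × 22.86 × 34.89 × 55.65 × 0.9276 = 1824 m
D_f = 1.33 × 1824 = 2426 m
     = 2.426 km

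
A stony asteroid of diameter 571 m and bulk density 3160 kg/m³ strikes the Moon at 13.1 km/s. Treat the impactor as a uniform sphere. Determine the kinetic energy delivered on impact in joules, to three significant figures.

v = 13100 m/s.
Mass m = (π/6) ρ d³ = (π/6) × 3160 × (571)³ = 3.080 × 10^11 kg
E = ½ m v² = 0.5 × 3.080 × 10^11 × (13100)² = 2.643 × 10^19 J

E ≈ 2.64 × 10^19 J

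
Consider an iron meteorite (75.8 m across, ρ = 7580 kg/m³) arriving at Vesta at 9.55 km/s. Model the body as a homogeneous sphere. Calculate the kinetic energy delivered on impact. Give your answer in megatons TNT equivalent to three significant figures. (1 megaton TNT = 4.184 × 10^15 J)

v = 9550 m/s.
Mass m = (π/6) ρ d³ = (π/6) × 7580 × (75.8)³ = 1.729 × 10^9 kg
E = ½ m v² = 0.5 × 1.729 × 10^9 × (9550)² = 7.884 × 10^16 J
   = 7.884 × 10^16 / 4.184×10^15 = 18.84 Mt

E ≈ 18.8 Mt TNT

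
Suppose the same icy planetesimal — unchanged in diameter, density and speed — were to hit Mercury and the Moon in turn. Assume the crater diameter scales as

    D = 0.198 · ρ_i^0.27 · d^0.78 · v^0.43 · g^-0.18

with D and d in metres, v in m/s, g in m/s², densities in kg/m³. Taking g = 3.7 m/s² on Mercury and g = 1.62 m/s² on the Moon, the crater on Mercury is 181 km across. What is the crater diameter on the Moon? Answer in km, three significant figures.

D ≈ 210 km

All impactor-dependent factors cancel in the ratio, leaving D_Moon/D_Mercury = (g_Moon/g_Mercury)^-0.18.
(1.62/3.7)^-0.18 = 0.4378^-0.18 = 1.160
D_Moon = 1.160 × 181 km = 210 km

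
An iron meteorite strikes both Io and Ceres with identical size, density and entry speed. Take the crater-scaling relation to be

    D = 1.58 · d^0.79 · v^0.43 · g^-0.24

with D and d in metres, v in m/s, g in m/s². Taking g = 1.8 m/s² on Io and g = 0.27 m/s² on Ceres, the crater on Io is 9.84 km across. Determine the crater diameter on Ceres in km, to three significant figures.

D ≈ 15.5 km

All impactor-dependent factors cancel in the ratio, leaving D_Ceres/D_Io = (g_Ceres/g_Io)^-0.24.
(0.27/1.8)^-0.24 = 0.1500^-0.24 = 1.577
D_Ceres = 1.577 × 9.84 km = 15.5 km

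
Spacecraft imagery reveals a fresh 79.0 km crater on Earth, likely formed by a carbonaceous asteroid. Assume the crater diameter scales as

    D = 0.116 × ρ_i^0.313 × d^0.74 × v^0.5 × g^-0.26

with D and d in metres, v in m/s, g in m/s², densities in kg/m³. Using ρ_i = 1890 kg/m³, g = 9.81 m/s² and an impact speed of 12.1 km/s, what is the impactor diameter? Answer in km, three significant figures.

d ≈ 12.2 km

Rearranging for d: d = [D / (0.116 · 1890^0.313 · 12100^0.5 · 9.81^-0.26)]^(1/0.74).
D = 79000 m.
1890^0.313 = 10.61
12100^0.5 = 110.0
9.81^-0.26 = 0.5523
Denominator = 0.116 × 10.61 × 110.0 × 0.5523 = 74.77
D / 74.77 = 79000 / 74.77 = 1057
d = 1057^(1/0.74) = 1057^1.3514 = 12211 m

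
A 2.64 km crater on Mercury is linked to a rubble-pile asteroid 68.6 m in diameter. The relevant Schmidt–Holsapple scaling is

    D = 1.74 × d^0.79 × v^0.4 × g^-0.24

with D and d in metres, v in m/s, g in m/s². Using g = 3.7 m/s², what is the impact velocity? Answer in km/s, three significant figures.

Rearranging for v: v = [D / (1.74 · 68.6^0.79 · 3.7^-0.24)]^(1/0.4).
D = 2640 m.
68.6^0.79 = 28.23
3.7^-0.24 = 0.7305
Denominator = 1.74 × 28.23 × 0.7305 = 35.88
D / 35.88 = 2640 / 35.88 = 73.58
v = 73.58^(1/0.4) = 73.58^2.5 = 46441 m/s

v ≈ 46.4 km/s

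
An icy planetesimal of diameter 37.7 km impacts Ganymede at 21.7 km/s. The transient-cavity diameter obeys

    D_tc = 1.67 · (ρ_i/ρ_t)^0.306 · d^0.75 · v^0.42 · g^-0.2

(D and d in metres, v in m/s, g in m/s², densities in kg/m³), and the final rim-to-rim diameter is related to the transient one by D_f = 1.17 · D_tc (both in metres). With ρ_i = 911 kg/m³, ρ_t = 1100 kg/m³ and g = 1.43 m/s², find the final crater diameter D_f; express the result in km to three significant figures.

D_f ≈ 308 km

In SI: d = 37700 m, v = 21700 m/s.
(ρ_i/ρ_t)^0.306 = (911/1100)^0.306 = 0.9439
d^0.75 = 37700^0.75 = 2706
v^0.42 = 21700^0.42 = 66.27
g^-0.2 = 1.43^-0.2 = 0.9310
D_tc = 1.67 × 0.9439 × 2706 × 66.27 × 0.9310 = 2.632 × 10^5 m
D_f = 1.17 × 2.632 × 10^5 = 3.079 × 10^5 m
     = 307.9 km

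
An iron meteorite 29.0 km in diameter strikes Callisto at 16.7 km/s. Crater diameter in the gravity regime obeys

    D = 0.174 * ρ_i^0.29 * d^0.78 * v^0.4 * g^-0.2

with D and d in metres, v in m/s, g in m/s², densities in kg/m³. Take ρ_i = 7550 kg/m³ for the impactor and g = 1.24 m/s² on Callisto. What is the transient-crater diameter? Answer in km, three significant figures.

D ≈ 328 km

In SI units: d = 29000 m, v = 16700 m/s.
ρ_i^0.29 = 7550^0.29 = 13.32
d^0.78 = 29000^0.78 = 3025
v^0.4 = 16700^0.4 = 48.87
g^-0.2 = 1.24^-0.2 = 0.9579
D = 0.174 × 13.32 × 3025 × 48.87 × 0.9579 = 3.282 × 10^5 m
   = 328.2 km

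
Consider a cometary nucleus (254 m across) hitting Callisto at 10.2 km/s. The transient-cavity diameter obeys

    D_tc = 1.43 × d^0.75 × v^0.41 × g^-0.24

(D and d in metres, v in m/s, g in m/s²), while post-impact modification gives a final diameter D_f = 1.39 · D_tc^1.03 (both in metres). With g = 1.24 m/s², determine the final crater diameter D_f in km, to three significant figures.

D_f ≈ 6.77 km

v = 10200 m/s.
d^0.75 = 254^0.75 = 63.62
v^0.41 = 10200^0.41 = 44.01
g^-0.24 = 1.24^-0.24 = 0.9497
D_tc = 1.43 × 63.62 × 44.01 × 0.9497 = 3802 m
D_f = 1.39 × (3802)^1.03 = 6767 m
     = 6.767 km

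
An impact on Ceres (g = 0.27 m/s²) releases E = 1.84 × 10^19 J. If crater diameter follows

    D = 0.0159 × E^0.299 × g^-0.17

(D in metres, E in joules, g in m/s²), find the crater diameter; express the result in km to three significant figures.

E^0.299 = (1.84 × 10^19)^0.299 = 5.757 × 10^5
g^-0.17 = 0.27^-0.17 = 1.249
D = 0.0159 × 5.757 × 10^5 × 1.249 = 11433 m
   = 11.43 km

D ≈ 11.4 km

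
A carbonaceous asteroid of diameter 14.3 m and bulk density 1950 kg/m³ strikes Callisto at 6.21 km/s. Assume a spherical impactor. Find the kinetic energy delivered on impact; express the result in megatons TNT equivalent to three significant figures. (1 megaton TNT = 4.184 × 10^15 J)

E ≈ 0.0138 Mt TNT

v = 6210 m/s.
Mass m = (π/6) ρ d³ = (π/6) × 1950 × (14.3)³ = 2.986 × 10^6 kg
E = ½ m v² = 0.5 × 2.986 × 10^6 × (6210)² = 5.758 × 10^13 J
   = 5.758 × 10^13 / 4.184×10^15 = 0.01376 Mt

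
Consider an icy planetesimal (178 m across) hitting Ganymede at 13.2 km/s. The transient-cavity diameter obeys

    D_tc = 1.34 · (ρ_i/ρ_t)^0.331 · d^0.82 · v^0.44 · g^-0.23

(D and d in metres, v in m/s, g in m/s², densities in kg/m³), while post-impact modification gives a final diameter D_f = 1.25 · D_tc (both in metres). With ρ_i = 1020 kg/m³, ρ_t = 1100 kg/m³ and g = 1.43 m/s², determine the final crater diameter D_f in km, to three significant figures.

v = 13200 m/s.
(ρ_i/ρ_t)^0.331 = (1020/1100)^0.331 = 0.9753
d^0.82 = 178^0.82 = 70.04
v^0.44 = 13200^0.44 = 65.02
g^-0.23 = 1.43^-0.23 = 0.9210
D_tc = 1.34 × 0.9753 × 70.04 × 65.02 × 0.9210 = 5481 m
D_f = 1.25 × 5481 = 6851 m
     = 6.851 km

D_f ≈ 6.85 km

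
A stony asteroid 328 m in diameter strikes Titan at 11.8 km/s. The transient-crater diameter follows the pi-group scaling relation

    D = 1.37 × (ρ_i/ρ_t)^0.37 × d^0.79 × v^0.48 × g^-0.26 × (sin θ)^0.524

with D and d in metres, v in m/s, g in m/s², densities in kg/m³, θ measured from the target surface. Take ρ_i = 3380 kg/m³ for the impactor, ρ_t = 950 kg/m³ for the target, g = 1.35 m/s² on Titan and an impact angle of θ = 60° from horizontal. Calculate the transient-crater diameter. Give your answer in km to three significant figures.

D ≈ 16.4 km

In SI units: v = 11800 m/s.
(ρ_i/ρ_t)^0.37 = (3380/950)^0.37 = 1.599
d^0.79 = 328^0.79 = 97.17
v^0.48 = 11800^0.48 = 90.05
g^-0.26 = 1.35^-0.26 = 0.9249
(sin 60°)^0.524 = 0.8660^0.524 = 0.9274
D = 1.37 × 1.599 × 97.17 × 90.05 × 0.9249 × 0.9274 = 16442 m
   = 16.44 km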